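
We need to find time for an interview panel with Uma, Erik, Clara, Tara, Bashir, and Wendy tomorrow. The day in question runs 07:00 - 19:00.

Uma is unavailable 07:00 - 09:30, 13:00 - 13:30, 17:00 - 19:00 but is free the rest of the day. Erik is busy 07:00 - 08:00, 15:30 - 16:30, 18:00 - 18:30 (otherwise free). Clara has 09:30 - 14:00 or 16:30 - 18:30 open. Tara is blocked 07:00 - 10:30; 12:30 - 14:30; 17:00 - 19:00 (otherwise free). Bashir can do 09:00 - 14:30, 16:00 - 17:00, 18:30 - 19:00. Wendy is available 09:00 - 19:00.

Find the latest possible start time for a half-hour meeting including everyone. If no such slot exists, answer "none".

Uma free: 09:30-13:00, 13:30-17:00 (invert busy blocks within the working day).
Erik free: 08:00-15:30, 16:30-18:00, 18:30-19:00 (invert busy blocks within the working day).
Clara free: 09:30-14:00, 16:30-18:30.
Tara free: 10:30-12:30, 14:30-17:00 (invert busy blocks within the working day).
Bashir free: 09:00-14:30, 16:00-17:00, 18:30-19:00.
Wendy free: 09:00-19:00.
Uma ∩ Erik: 09:30-13:00, 13:30-15:30, 16:30-17:00.
Uma ∩ Erik ∩ Clara: 09:30-13:00, 13:30-14:00, 16:30-17:00.
Uma ∩ Erik ∩ Clara ∩ Tara: 10:30-12:30, 16:30-17:00.
Uma ∩ Erik ∩ Clara ∩ Tara ∩ Bashir: 10:30-12:30, 16:30-17:00.
Uma ∩ Erik ∩ Clara ∩ Tara ∩ Bashir ∩ Wendy: 10:30-12:30, 16:30-17:00.
The last common window of at least 30 minutes is 16:30-17:00; a 30-minute meeting can start as late as 16:30 and still end by 17:00.

16:30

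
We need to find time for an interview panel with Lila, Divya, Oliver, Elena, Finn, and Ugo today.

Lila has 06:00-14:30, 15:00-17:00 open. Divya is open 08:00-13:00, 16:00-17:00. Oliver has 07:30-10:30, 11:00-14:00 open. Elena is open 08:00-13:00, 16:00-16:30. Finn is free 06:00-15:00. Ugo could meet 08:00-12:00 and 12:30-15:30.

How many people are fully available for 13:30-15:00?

Finn and Ugo can make the full 13:30-15:00 slot — that's 2.

2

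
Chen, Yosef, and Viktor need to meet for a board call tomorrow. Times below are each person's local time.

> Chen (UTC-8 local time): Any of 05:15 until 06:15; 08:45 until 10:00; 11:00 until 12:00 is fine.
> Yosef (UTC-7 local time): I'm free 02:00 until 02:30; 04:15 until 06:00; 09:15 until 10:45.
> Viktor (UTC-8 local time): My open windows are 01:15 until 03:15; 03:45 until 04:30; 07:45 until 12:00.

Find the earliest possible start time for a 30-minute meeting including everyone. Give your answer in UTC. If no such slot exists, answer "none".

Chen in UTC: 13:15-14:15, 16:45-18:00, 19:00-20:00 (add 8h to convert from UTC-8).
Yosef in UTC: 09:00-09:30, 11:15-13:00, 16:15-17:45 (add 7h to convert from UTC-7).
Viktor in UTC: 09:15-11:15, 11:45-12:30, 15:45-20:00 (add 8h to convert from UTC-8).
Chen ∩ Yosef: 16:45-17:45.
Chen ∩ Yosef ∩ Viktor: 16:45-17:45.
Those are the intersection windows.
The first common window of at least 30 minutes is 16:45-17:45, so the earliest start is 16:45.

16:45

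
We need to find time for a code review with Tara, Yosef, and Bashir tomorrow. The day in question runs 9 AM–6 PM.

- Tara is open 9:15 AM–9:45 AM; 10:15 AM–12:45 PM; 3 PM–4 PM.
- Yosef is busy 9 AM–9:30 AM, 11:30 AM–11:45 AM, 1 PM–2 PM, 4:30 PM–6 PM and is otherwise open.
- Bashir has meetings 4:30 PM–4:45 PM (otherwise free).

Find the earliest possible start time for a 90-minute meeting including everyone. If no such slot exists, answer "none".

none

Tara free: 09:15-09:45, 10:15-12:45, 15:00-16:00.
Yosef free: 09:30-11:30, 11:45-13:00, 14:00-16:30 (invert busy blocks within the working day).
Bashir free: 09:00-16:30, 16:45-18:00 (invert busy blocks within the working day).
Tara ∩ Yosef: 09:30-09:45, 10:15-11:30, 11:45-12:45, 15:00-16:00.
Tara ∩ Yosef ∩ Bashir: 09:30-09:45, 10:15-11:30, 11:45-12:45, 15:00-16:00.
No common window is at least 90 minutes long.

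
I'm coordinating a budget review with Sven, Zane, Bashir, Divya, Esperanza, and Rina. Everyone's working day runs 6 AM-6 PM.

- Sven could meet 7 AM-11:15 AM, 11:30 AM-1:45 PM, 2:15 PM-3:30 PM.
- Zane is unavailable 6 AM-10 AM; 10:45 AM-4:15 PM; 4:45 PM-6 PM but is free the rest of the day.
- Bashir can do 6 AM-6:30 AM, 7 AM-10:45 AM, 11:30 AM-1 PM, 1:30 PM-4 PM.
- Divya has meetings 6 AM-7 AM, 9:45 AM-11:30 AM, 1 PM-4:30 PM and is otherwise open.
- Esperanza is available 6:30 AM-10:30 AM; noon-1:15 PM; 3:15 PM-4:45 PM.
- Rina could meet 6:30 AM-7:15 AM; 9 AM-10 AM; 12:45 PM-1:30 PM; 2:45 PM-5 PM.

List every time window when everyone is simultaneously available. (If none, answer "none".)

none

Sven free: 07:00-11:15, 11:30-13:45, 14:15-15:30.
Zane free: 10:00-10:45, 16:15-16:45 (invert busy blocks within the working day).
Bashir free: 06:00-06:30, 07:00-10:45, 11:30-13:00, 13:30-16:00.
Divya free: 07:00-09:45, 11:30-13:00, 16:30-18:00 (invert busy blocks within the working day).
Esperanza free: 06:30-10:30, 12:00-13:15, 15:15-16:45.
Rina free: 06:30-07:15, 09:00-10:00, 12:45-13:30, 14:45-17:00.
Sven ∩ Zane: 10:00-10:45.
Sven ∩ Zane ∩ Bashir: 10:00-10:45.
Sven ∩ Zane ∩ Bashir ∩ Divya: ∅.
Sven ∩ Zane ∩ Bashir ∩ Divya ∩ Esperanza: ∅.
Sven ∩ Zane ∩ Bashir ∩ Divya ∩ Esperanza ∩ Rina: ∅.
There is no time when everyone is free.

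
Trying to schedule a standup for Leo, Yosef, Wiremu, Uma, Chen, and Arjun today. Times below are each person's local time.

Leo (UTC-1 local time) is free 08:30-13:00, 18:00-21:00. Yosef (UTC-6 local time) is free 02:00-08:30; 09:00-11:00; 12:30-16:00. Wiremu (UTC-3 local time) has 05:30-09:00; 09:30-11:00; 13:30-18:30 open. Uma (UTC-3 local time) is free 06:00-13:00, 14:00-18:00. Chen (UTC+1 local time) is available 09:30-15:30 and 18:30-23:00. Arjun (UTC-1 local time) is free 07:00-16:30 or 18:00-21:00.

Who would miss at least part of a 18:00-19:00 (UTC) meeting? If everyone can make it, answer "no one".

Arjun, Leo, Yosef

Leo in UTC: 09:30-14:00, 19:00-22:00 (add 1h to convert from UTC-1).
Yosef in UTC: 08:00-14:30, 15:00-17:00, 18:30-22:00 (add 6h to convert from UTC-6).
Wiremu in UTC: 08:30-12:00, 12:30-14:00, 16:30-21:30 (add 3h to convert from UTC-3).
Uma in UTC: 09:00-16:00, 17:00-21:00 (add 3h to convert from UTC-3).
Chen in UTC: 08:30-14:30, 17:30-22:00 (subtract 1h to convert from UTC+1).
Arjun in UTC: 08:00-17:30, 19:00-22:00 (add 1h to convert from UTC-1).
Leo: not fully free for 18:00-19:00. Yosef: not fully free for 18:00-19:00. Wiremu: free for 18:00-19:00. Uma: free for 18:00-19:00. Chen: free for 18:00-19:00. Arjun: not fully free for 18:00-19:00.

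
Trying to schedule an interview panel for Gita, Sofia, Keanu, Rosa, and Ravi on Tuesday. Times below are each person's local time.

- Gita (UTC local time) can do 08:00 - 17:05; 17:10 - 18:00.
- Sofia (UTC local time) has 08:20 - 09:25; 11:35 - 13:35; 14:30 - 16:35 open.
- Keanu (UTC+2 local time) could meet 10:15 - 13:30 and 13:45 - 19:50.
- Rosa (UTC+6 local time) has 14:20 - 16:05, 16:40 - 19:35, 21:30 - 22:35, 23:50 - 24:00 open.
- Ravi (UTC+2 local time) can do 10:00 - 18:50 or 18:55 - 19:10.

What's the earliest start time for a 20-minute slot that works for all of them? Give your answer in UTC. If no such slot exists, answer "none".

Gita in UTC: 08:00-17:05, 17:10-18:00.
Sofia in UTC: 08:20-09:25, 11:35-13:35, 14:30-16:35.
Keanu in UTC: 08:15-11:30, 11:45-17:50 (subtract 2h to convert from UTC+2).
Rosa in UTC: 08:20-10:05, 10:40-13:35, 15:30-16:35, 17:50-18:00 (subtract 6h to convert from UTC+6).
Ravi in UTC: 08:00-16:50, 16:55-17:10 (subtract 2h to convert from UTC+2).
Gita ∩ Sofia: 08:20-09:25, 11:35-13:35, 14:30-16:35.
Gita ∩ Sofia ∩ Keanu: 08:20-09:25, 11:45-13:35, 14:30-16:35.
Gita ∩ Sofia ∩ Keanu ∩ Rosa: 08:20-09:25, 11:45-13:35, 15:30-16:35.
Gita ∩ Sofia ∩ Keanu ∩ Rosa ∩ Ravi: 08:20-09:25, 11:45-13:35, 15:30-16:35.
The first common window of at least 20 minutes is 08:20-09:25, so the earliest start is 08:20.

08:20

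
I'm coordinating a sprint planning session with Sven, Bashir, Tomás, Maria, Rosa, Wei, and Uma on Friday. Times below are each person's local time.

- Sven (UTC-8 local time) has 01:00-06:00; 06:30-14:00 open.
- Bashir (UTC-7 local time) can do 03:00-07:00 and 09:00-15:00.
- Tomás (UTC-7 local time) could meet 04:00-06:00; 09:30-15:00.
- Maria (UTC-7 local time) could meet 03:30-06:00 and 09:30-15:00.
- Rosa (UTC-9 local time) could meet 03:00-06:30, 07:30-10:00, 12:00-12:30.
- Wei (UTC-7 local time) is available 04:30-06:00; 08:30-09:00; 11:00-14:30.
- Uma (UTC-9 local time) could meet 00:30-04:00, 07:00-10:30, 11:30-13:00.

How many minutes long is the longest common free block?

Sven in UTC: 09:00-14:00, 14:30-22:00 (add 8h to convert from UTC-8).
Bashir in UTC: 10:00-14:00, 16:00-22:00 (add 7h to convert from UTC-7).
Tomás in UTC: 11:00-13:00, 16:30-22:00 (add 7h to convert from UTC-7).
Maria in UTC: 10:30-13:00, 16:30-22:00 (add 7h to convert from UTC-7).
Rosa in UTC: 12:00-15:30, 16:30-19:00, 21:00-21:30 (add 9h to convert from UTC-9).
Wei in UTC: 11:30-13:00, 15:30-16:00, 18:00-21:30 (add 7h to convert from UTC-7).
Uma in UTC: 09:30-13:00, 16:00-19:30, 20:30-22:00 (add 9h to convert from UTC-9).
Sven ∩ Bashir: 10:00-14:00, 16:00-22:00.
Sven ∩ Bashir ∩ Tomás: 11:00-13:00, 16:30-22:00.
Sven ∩ Bashir ∩ Tomás ∩ Maria: 11:00-13:00, 16:30-22:00.
Sven ∩ Bashir ∩ Tomás ∩ Maria ∩ Rosa: 12:00-13:00, 16:30-19:00, 21:00-21:30.
Sven ∩ Bashir ∩ Tomás ∩ Maria ∩ Rosa ∩ Wei: 12:00-13:00, 18:00-19:00, 21:00-21:30.
Sven ∩ Bashir ∩ Tomás ∩ Maria ∩ Rosa ∩ Wei ∩ Uma: 12:00-13:00, 18:00-19:00, 21:00-21:30.
The longest is 12:00-13:00 at 60 minutes.

60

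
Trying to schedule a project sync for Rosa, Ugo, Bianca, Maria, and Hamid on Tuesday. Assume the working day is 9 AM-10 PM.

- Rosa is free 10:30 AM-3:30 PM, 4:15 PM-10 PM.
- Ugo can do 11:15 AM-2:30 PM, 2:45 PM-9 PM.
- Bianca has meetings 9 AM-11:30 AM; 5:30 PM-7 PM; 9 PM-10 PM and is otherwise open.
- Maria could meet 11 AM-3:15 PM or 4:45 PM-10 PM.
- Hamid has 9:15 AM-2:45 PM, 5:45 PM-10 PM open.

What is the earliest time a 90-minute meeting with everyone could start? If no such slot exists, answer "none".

Rosa free: 10:30-15:30, 16:15-22:00.
Ugo free: 11:15-14:30, 14:45-21:00.
Bianca free: 11:30-17:30, 19:00-21:00 (invert busy blocks within the working day).
Maria free: 11:00-15:15, 16:45-22:00.
Hamid free: 09:15-14:45, 17:45-22:00.
Rosa ∩ Ugo: 11:15-14:30, 14:45-15:30, 16:15-21:00.
Rosa ∩ Ugo ∩ Bianca: 11:30-14:30, 14:45-15:30, 16:15-17:30, 19:00-21:00.
Rosa ∩ Ugo ∩ Bianca ∩ Maria: 11:30-14:30, 14:45-15:15, 16:45-17:30, 19:00-21:00.
Rosa ∩ Ugo ∩ Bianca ∩ Maria ∩ Hamid: 11:30-14:30, 19:00-21:00.
The first common window of at least 90 minutes is 11:30-14:30, so the earliest start is 11:30.

11:30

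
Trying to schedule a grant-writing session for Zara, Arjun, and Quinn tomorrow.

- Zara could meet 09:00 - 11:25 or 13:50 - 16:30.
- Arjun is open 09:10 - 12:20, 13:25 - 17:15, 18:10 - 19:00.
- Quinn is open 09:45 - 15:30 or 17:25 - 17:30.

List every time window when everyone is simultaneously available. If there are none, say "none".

09:45-11:25, 13:50-15:30

Zara ∩ Arjun: 09:10-11:25, 13:50-16:30.
Zara ∩ Arjun ∩ Quinn: 09:45-11:25, 13:50-15:30.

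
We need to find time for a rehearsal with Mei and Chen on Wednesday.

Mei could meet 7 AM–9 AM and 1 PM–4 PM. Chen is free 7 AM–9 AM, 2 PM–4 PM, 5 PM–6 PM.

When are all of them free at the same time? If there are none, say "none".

07:00-09:00, 14:00-16:00

Mei ∩ Chen: 07:00-09:00, 14:00-16:00.
So the common availability across everyone is 07:00-09:00, 14:00-16:00.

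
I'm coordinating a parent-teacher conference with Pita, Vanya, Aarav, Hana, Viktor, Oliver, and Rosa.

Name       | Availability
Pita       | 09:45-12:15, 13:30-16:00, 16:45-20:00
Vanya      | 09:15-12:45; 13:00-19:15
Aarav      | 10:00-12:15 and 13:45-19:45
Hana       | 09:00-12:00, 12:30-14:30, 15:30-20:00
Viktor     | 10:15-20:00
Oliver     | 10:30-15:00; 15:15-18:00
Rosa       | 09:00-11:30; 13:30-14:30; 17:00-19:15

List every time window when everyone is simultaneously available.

Pita ∩ Vanya: 09:45-12:15, 13:30-16:00, 16:45-19:15.
Pita ∩ Vanya ∩ Aarav: 10:00-12:15, 13:45-16:00, 16:45-19:15.
Pita ∩ Vanya ∩ Aarav ∩ Hana: 10:00-12:00, 13:45-14:30, 15:30-16:00, 16:45-19:15.
Pita ∩ Vanya ∩ Aarav ∩ Hana ∩ Viktor: 10:15-12:00, 13:45-14:30, 15:30-16:00, 16:45-19:15.
Pita ∩ Vanya ∩ Aarav ∩ Hana ∩ Viktor ∩ Oliver: 10:30-12:00, 13:45-14:30, 15:30-16:00, 16:45-18:00.
Pita ∩ Vanya ∩ Aarav ∩ Hana ∩ Viktor ∩ Oliver ∩ Rosa: 10:30-11:30, 13:45-14:30, 17:00-18:00.
Those are the intersection windows.

10:30-11:30, 13:45-14:30, 17:00-18:00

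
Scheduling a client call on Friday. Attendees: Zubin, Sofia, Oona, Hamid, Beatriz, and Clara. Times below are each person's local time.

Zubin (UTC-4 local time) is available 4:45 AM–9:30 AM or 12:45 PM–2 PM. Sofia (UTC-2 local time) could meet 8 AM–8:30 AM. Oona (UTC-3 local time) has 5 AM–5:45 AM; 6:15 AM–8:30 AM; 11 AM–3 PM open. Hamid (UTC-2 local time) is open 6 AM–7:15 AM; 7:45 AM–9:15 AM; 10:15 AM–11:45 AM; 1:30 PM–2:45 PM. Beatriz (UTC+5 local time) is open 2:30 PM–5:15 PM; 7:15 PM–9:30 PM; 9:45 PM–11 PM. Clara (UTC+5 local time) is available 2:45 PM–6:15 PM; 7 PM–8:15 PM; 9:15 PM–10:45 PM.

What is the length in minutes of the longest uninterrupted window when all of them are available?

30

Zubin in UTC: 08:45-13:30, 16:45-18:00 (add 4h to convert from UTC-4).
Sofia in UTC: 10:00-10:30 (add 2h to convert from UTC-2).
Oona in UTC: 08:00-08:45, 09:15-11:30, 14:00-18:00 (add 3h to convert from UTC-3).
Hamid in UTC: 08:00-09:15, 09:45-11:15, 12:15-13:45, 15:30-16:45 (add 2h to convert from UTC-2).
Beatriz in UTC: 09:30-12:15, 14:15-16:30, 16:45-18:00 (subtract 5h to convert from UTC+5).
Clara in UTC: 09:45-13:15, 14:00-15:15, 16:15-17:45 (subtract 5h to convert from UTC+5).
Zubin ∩ Sofia: 10:00-10:30.
Zubin ∩ Sofia ∩ Oona: 10:00-10:30.
Zubin ∩ Sofia ∩ Oona ∩ Hamid: 10:00-10:30.
Zubin ∩ Sofia ∩ Oona ∩ Hamid ∩ Beatriz: 10:00-10:30.
Zubin ∩ Sofia ∩ Oona ∩ Hamid ∩ Beatriz ∩ Clara: 10:00-10:30.
The longest is 10:00-10:30 at 30 minutes.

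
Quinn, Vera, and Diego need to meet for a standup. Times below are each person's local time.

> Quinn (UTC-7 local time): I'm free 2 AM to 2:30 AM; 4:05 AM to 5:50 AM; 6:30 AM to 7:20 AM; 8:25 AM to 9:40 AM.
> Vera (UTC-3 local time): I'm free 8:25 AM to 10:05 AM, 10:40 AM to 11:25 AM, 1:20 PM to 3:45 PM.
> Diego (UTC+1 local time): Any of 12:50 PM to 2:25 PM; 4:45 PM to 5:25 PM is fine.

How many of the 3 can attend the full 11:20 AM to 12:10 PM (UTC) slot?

1

Quinn in UTC: 09:00-09:30, 11:05-12:50, 13:30-14:20, 15:25-16:40 (add 7h to convert from UTC-7).
Vera in UTC: 11:25-13:05, 13:40-14:25, 16:20-18:45 (add 3h to convert from UTC-3).
Diego in UTC: 11:50-13:25, 15:45-16:25 (subtract 1h to convert from UTC+1).
Quinn can make the full 11:20-12:10 slot — that's 1.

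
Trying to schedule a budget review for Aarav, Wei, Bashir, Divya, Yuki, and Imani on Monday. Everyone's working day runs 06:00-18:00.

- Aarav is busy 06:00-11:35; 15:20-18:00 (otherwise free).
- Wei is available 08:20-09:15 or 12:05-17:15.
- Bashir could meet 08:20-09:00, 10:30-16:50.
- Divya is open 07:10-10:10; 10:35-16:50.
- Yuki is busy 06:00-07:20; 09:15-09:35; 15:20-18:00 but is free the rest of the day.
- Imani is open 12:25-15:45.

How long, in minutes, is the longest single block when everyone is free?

Aarav free: 11:35-15:20 (invert busy blocks within the working day).
Wei free: 08:20-09:15, 12:05-17:15.
Bashir free: 08:20-09:00, 10:30-16:50.
Divya free: 07:10-10:10, 10:35-16:50.
Yuki free: 07:20-09:15, 09:35-15:20 (invert busy blocks within the working day).
Imani free: 12:25-15:45.
Aarav ∩ Wei: 12:05-15:20.
Aarav ∩ Wei ∩ Bashir: 12:05-15:20.
Aarav ∩ Wei ∩ Bashir ∩ Divya: 12:05-15:20.
Aarav ∩ Wei ∩ Bashir ∩ Divya ∩ Yuki: 12:05-15:20.
Aarav ∩ Wei ∩ Bashir ∩ Divya ∩ Yuki ∩ Imani: 12:25-15:20.
The longest is 12:25-15:20 at 175 minutes.

175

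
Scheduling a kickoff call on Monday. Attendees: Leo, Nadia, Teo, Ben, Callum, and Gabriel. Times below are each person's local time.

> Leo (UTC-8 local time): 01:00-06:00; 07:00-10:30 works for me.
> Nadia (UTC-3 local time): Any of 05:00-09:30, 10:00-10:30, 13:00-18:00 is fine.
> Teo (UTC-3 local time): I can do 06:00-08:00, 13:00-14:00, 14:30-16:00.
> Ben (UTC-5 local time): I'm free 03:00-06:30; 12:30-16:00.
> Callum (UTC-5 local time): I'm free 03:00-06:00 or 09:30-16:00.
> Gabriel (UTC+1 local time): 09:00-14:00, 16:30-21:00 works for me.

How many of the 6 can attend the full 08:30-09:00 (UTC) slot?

Leo in UTC: 09:00-14:00, 15:00-18:30 (add 8h to convert from UTC-8).
Nadia in UTC: 08:00-12:30, 13:00-13:30, 16:00-21:00 (add 3h to convert from UTC-3).
Teo in UTC: 09:00-11:00, 16:00-17:00, 17:30-19:00 (add 3h to convert from UTC-3).
Ben in UTC: 08:00-11:30, 17:30-21:00 (add 5h to convert from UTC-5).
Callum in UTC: 08:00-11:00, 14:30-21:00 (add 5h to convert from UTC-5).
Gabriel in UTC: 08:00-13:00, 15:30-20:00 (subtract 1h to convert from UTC+1).
Nadia, Ben, Callum, and Gabriel can make the full 08:30-09:00 slot — that's 4.

4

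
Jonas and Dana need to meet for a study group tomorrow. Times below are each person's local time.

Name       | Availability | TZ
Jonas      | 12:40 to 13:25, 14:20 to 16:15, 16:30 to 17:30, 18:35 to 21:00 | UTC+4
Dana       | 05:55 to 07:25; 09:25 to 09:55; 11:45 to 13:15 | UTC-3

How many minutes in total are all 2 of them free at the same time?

150

Jonas in UTC: 08:40-09:25, 10:20-12:15, 12:30-13:30, 14:35-17:00 (subtract 4h to convert from UTC+4).
Dana in UTC: 08:55-10:25, 12:25-12:55, 14:45-16:15 (add 3h to convert from UTC-3).
Jonas ∩ Dana: 08:55-09:25, 10:20-10:25, 12:30-12:55, 14:45-16:15.
So the common availability across everyone is 08:55-09:25, 10:20-10:25, 12:30-12:55, 14:45-16:15.
Summing the common windows: 30 + 5 + 25 + 90 = 150 minutes.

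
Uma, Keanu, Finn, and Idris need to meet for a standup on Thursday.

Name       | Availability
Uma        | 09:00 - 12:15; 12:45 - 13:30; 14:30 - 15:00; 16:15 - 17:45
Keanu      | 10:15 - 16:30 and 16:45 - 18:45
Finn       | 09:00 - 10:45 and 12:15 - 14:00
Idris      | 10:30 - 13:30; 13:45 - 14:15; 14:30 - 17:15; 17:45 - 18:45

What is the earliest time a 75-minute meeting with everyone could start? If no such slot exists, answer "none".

none

Uma ∩ Keanu: 10:15-12:15, 12:45-13:30, 14:30-15:00, 16:15-16:30, 16:45-17:45.
Uma ∩ Keanu ∩ Finn: 10:15-10:45, 12:45-13:30.
Uma ∩ Keanu ∩ Finn ∩ Idris: 10:30-10:45, 12:45-13:30.
Those are the intersection windows.
No common window is at least 75 minutes long.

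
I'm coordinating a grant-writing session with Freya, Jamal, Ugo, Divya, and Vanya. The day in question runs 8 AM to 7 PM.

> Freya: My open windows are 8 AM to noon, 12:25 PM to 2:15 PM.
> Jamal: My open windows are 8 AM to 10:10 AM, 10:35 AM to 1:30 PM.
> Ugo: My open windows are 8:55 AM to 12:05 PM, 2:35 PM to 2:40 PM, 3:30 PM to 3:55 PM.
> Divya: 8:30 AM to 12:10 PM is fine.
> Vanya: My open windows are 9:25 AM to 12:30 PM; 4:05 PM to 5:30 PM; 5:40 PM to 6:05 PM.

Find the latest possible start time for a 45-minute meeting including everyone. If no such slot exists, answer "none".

11:15

Freya ∩ Jamal: 08:00-10:10, 10:35-12:00, 12:25-13:30.
Freya ∩ Jamal ∩ Ugo: 08:55-10:10, 10:35-12:00.
Freya ∩ Jamal ∩ Ugo ∩ Divya: 08:55-10:10, 10:35-12:00.
Freya ∩ Jamal ∩ Ugo ∩ Divya ∩ Vanya: 09:25-10:10, 10:35-12:00.
The last common window of at least 45 minutes is 10:35-12:00; a 45-minute meeting can start as late as 11:15 and still end by 12:00.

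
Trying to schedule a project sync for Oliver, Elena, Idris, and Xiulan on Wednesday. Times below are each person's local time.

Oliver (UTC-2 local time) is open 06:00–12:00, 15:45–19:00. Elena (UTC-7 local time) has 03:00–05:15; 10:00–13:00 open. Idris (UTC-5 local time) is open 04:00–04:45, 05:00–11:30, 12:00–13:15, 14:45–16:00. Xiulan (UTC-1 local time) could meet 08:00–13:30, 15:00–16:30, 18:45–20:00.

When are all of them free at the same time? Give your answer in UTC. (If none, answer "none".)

10:00-12:15, 19:45-20:00

Oliver in UTC: 08:00-14:00, 17:45-21:00 (add 2h to convert from UTC-2).
Elena in UTC: 10:00-12:15, 17:00-20:00 (add 7h to convert from UTC-7).
Idris in UTC: 09:00-09:45, 10:00-16:30, 17:00-18:15, 19:45-21:00 (add 5h to convert from UTC-5).
Xiulan in UTC: 09:00-14:30, 16:00-17:30, 19:45-21:00 (add 1h to convert from UTC-1).
Oliver ∩ Elena: 10:00-12:15, 17:45-20:00.
Oliver ∩ Elena ∩ Idris: 10:00-12:15, 17:45-18:15, 19:45-20:00.
Oliver ∩ Elena ∩ Idris ∩ Xiulan: 10:00-12:15, 19:45-20:00.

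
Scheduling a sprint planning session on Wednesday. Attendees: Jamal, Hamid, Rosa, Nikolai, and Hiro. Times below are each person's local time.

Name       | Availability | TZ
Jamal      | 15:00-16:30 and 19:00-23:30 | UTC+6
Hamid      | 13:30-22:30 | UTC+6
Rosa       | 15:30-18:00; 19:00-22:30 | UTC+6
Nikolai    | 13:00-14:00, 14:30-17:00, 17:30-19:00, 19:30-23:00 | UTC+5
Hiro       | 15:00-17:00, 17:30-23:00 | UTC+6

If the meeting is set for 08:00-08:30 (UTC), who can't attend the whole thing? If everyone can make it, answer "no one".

Hiro, Jamal, Rosa

Jamal in UTC: 09:00-10:30, 13:00-17:30 (subtract 6h to convert from UTC+6).
Hamid in UTC: 07:30-16:30 (subtract 6h to convert from UTC+6).
Rosa in UTC: 09:30-12:00, 13:00-16:30 (subtract 6h to convert from UTC+6).
Nikolai in UTC: 08:00-09:00, 09:30-12:00, 12:30-14:00, 14:30-18:00 (subtract 5h to convert from UTC+5).
Hiro in UTC: 09:00-11:00, 11:30-17:00 (subtract 6h to convert from UTC+6).
Jamal: not fully free for 08:00-08:30. Hamid: free for 08:00-08:30. Rosa: not fully free for 08:00-08:30. Nikolai: free for 08:00-08:30. Hiro: not fully free for 08:00-08:30.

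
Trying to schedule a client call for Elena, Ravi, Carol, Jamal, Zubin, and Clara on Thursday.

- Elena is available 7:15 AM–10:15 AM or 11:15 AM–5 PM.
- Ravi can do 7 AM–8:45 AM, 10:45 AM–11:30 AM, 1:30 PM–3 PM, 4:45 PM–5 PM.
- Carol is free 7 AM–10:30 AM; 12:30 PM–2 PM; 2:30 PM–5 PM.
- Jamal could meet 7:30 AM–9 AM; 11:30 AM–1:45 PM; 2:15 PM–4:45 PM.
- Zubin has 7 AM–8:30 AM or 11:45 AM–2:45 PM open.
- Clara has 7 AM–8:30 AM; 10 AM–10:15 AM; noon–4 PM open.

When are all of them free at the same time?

Elena ∩ Ravi: 07:15-08:45, 11:15-11:30, 13:30-15:00, 16:45-17:00.
Elena ∩ Ravi ∩ Carol: 07:15-08:45, 13:30-14:00, 14:30-15:00, 16:45-17:00.
Elena ∩ Ravi ∩ Carol ∩ Jamal: 07:30-08:45, 13:30-13:45, 14:30-15:00.
Elena ∩ Ravi ∩ Carol ∩ Jamal ∩ Zubin: 07:30-08:30, 13:30-13:45, 14:30-14:45.
Elena ∩ Ravi ∩ Carol ∩ Jamal ∩ Zubin ∩ Clara: 07:30-08:30, 13:30-13:45, 14:30-14:45.

07:30-08:30, 13:30-13:45, 14:30-14:45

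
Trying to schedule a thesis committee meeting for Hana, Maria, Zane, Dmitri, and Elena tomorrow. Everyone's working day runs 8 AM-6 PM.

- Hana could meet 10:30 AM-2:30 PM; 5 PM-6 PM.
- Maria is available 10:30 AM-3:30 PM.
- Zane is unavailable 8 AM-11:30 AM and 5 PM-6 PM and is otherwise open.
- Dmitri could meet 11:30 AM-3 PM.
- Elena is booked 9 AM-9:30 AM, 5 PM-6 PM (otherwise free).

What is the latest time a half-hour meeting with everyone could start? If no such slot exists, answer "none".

14:00

Hana free: 10:30-14:30, 17:00-18:00.
Maria free: 10:30-15:30.
Zane free: 11:30-17:00 (invert busy blocks within the working day).
Dmitri free: 11:30-15:00.
Elena free: 08:00-09:00, 09:30-17:00 (invert busy blocks within the working day).
Hana ∩ Maria: 10:30-14:30.
Hana ∩ Maria ∩ Zane: 11:30-14:30.
Hana ∩ Maria ∩ Zane ∩ Dmitri: 11:30-14:30.
Hana ∩ Maria ∩ Zane ∩ Dmitri ∩ Elena: 11:30-14:30.
The last common window of at least 30 minutes is 11:30-14:30; a 30-minute meeting can start as late as 14:00 and still end by 14:30.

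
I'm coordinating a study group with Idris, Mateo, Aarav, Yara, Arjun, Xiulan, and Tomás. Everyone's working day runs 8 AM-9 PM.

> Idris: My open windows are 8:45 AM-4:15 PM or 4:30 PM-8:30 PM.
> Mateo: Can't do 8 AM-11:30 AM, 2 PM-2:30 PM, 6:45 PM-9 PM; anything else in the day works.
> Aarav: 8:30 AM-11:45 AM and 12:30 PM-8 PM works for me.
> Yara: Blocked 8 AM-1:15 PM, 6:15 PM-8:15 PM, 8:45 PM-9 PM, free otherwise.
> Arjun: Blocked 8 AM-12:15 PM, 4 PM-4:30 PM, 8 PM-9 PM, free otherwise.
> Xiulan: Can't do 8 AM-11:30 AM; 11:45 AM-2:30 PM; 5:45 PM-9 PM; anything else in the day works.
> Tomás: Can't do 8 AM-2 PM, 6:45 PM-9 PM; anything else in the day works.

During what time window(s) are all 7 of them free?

Idris free: 08:45-16:15, 16:30-20:30.
Mateo free: 11:30-14:00, 14:30-18:45 (invert busy blocks within the working day).
Aarav free: 08:30-11:45, 12:30-20:00.
Yara free: 13:15-18:15, 20:15-20:45 (invert busy blocks within the working day).
Arjun free: 12:15-16:00, 16:30-20:00 (invert busy blocks within the working day).
Xiulan free: 11:30-11:45, 14:30-17:45 (invert busy blocks within the working day).
Tomás free: 14:00-18:45 (invert busy blocks within the working day).
Idris ∩ Mateo: 11:30-14:00, 14:30-16:15, 16:30-18:45.
Idris ∩ Mateo ∩ Aarav: 11:30-11:45, 12:30-14:00, 14:30-16:15, 16:30-18:45.
Idris ∩ Mateo ∩ Aarav ∩ Yara: 13:15-14:00, 14:30-16:15, 16:30-18:15.
Idris ∩ Mateo ∩ Aarav ∩ Yara ∩ Arjun: 13:15-14:00, 14:30-16:00, 16:30-18:15.
Idris ∩ Mateo ∩ Aarav ∩ Yara ∩ Arjun ∩ Xiulan: 14:30-16:00, 16:30-17:45.
Idris ∩ Mateo ∩ Aarav ∩ Yara ∩ Arjun ∩ Xiulan ∩ Tomás: 14:30-16:00, 16:30-17:45.

14:30-16:00, 16:30-17:45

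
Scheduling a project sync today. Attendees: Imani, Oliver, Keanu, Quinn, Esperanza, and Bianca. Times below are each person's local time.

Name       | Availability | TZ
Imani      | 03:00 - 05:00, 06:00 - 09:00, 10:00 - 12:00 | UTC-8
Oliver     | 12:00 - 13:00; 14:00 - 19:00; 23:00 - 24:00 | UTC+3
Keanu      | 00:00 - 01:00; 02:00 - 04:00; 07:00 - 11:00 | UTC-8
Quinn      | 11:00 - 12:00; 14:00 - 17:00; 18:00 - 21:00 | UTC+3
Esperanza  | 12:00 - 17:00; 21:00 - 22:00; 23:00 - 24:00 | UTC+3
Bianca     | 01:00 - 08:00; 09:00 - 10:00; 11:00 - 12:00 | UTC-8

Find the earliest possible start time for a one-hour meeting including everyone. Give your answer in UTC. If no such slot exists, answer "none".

Imani in UTC: 11:00-13:00, 14:00-17:00, 18:00-20:00 (add 8h to convert from UTC-8).
Oliver in UTC: 09:00-10:00, 11:00-16:00, 20:00-21:00 (subtract 3h to convert from UTC+3).
Keanu in UTC: 08:00-09:00, 10:00-12:00, 15:00-19:00 (add 8h to convert from UTC-8).
Quinn in UTC: 08:00-09:00, 11:00-14:00, 15:00-18:00 (subtract 3h to convert from UTC+3).
Esperanza in UTC: 09:00-14:00, 18:00-19:00, 20:00-21:00 (subtract 3h to convert from UTC+3).
Bianca in UTC: 09:00-16:00, 17:00-18:00, 19:00-20:00 (add 8h to convert from UTC-8).
Imani ∩ Oliver: 11:00-13:00, 14:00-16:00.
Imani ∩ Oliver ∩ Keanu: 11:00-12:00, 15:00-16:00.
Imani ∩ Oliver ∩ Keanu ∩ Quinn: 11:00-12:00, 15:00-16:00.
Imani ∩ Oliver ∩ Keanu ∩ Quinn ∩ Esperanza: 11:00-12:00.
Imani ∩ Oliver ∩ Keanu ∩ Quinn ∩ Esperanza ∩ Bianca: 11:00-12:00.
The first common window of at least 60 minutes is 11:00-12:00, so the earliest start is 11:00.

11:00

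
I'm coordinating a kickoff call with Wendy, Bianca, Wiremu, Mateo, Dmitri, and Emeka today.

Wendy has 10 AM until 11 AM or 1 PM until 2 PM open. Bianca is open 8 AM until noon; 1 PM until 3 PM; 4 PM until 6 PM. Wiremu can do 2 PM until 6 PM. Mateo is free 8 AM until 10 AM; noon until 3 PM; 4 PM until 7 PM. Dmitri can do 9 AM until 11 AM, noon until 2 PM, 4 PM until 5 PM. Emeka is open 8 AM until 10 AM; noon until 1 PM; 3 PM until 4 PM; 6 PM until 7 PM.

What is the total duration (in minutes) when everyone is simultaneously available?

0

Wendy ∩ Bianca: 10:00-11:00, 13:00-14:00.
Wendy ∩ Bianca ∩ Wiremu: ∅.
Wendy ∩ Bianca ∩ Wiremu ∩ Mateo: ∅.
Wendy ∩ Bianca ∩ Wiremu ∩ Mateo ∩ Dmitri: ∅.
Wendy ∩ Bianca ∩ Wiremu ∩ Mateo ∩ Dmitri ∩ Emeka: ∅.
There is no time when everyone is free.
There is no common window, so the total is 0 minutes.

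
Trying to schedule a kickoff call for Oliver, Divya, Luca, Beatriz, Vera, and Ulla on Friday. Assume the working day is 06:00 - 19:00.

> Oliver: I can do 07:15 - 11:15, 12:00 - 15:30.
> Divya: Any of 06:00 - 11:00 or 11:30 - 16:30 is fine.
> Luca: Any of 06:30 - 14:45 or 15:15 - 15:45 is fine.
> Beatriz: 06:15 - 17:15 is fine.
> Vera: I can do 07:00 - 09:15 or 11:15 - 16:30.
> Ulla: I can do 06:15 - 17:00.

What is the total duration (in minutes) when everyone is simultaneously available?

Oliver ∩ Divya: 07:15-11:00, 12:00-15:30.
Oliver ∩ Divya ∩ Luca: 07:15-11:00, 12:00-14:45, 15:15-15:30.
Oliver ∩ Divya ∩ Luca ∩ Beatriz: 07:15-11:00, 12:00-14:45, 15:15-15:30.
Oliver ∩ Divya ∩ Luca ∩ Beatriz ∩ Vera: 07:15-09:15, 12:00-14:45, 15:15-15:30.
Oliver ∩ Divya ∩ Luca ∩ Beatriz ∩ Vera ∩ Ulla: 07:15-09:15, 12:00-14:45, 15:15-15:30.
So the common availability across everyone is 07:15-09:15, 12:00-14:45, 15:15-15:30.
Summing the common windows: 120 + 165 + 15 = 300 minutes.

300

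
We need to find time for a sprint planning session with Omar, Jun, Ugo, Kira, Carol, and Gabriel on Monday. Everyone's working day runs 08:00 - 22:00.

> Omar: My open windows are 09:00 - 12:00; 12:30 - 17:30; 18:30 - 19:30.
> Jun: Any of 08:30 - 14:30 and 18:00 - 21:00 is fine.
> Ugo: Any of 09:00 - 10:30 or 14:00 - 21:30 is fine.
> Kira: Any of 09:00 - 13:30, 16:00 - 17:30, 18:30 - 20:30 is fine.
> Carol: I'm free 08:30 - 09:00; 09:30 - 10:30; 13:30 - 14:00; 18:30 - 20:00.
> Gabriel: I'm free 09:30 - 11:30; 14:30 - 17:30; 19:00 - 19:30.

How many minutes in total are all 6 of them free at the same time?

90

Omar ∩ Jun: 09:00-12:00, 12:30-14:30, 18:30-19:30.
Omar ∩ Jun ∩ Ugo: 09:00-10:30, 14:00-14:30, 18:30-19:30.
Omar ∩ Jun ∩ Ugo ∩ Kira: 09:00-10:30, 18:30-19:30.
Omar ∩ Jun ∩ Ugo ∩ Kira ∩ Carol: 09:30-10:30, 18:30-19:30.
Omar ∩ Jun ∩ Ugo ∩ Kira ∩ Carol ∩ Gabriel: 09:30-10:30, 19:00-19:30.
Summing the common windows: 60 + 30 = 90 minutes.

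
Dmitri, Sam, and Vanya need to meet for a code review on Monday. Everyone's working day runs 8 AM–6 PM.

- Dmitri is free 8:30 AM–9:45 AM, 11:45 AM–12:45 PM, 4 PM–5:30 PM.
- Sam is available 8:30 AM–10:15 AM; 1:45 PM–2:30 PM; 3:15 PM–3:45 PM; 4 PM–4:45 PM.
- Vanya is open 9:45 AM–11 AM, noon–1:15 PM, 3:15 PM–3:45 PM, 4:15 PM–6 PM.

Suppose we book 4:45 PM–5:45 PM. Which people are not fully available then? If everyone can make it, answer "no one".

Dmitri: not fully free for 16:45-17:45. Sam: not fully free for 16:45-17:45. Vanya: free for 16:45-17:45.

Dmitri, Sam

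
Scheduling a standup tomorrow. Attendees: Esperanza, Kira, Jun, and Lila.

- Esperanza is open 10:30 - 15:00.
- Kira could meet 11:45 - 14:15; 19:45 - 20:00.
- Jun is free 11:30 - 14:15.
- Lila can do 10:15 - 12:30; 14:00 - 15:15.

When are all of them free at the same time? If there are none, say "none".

Esperanza ∩ Kira: 11:45-14:15.
Esperanza ∩ Kira ∩ Jun: 11:45-14:15.
Esperanza ∩ Kira ∩ Jun ∩ Lila: 11:45-12:30, 14:00-14:15.

11:45-12:30, 14:00-14:15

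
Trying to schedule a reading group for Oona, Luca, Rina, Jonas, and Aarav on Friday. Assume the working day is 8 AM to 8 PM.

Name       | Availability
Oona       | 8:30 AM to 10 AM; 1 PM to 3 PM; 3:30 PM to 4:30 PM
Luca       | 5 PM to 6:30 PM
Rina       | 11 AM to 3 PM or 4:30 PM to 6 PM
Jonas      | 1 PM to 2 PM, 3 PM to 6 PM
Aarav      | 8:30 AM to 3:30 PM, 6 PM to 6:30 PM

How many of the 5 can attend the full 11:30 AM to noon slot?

Rina and Aarav can make the full 11:30-12:00 slot — that's 2.

2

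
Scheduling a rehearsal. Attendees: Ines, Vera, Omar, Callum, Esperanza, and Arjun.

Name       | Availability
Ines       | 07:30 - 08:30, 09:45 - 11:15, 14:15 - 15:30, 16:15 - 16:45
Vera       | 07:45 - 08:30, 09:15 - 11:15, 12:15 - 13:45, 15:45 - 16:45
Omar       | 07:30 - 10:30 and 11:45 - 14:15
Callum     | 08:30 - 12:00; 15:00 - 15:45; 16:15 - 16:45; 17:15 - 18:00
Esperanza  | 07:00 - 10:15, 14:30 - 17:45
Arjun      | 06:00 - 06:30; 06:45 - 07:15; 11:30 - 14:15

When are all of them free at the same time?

Ines ∩ Vera: 07:45-08:30, 09:45-11:15, 16:15-16:45.
Ines ∩ Vera ∩ Omar: 07:45-08:30, 09:45-10:30.
Ines ∩ Vera ∩ Omar ∩ Callum: 09:45-10:30.
Ines ∩ Vera ∩ Omar ∩ Callum ∩ Esperanza: 09:45-10:15.
Ines ∩ Vera ∩ Omar ∩ Callum ∩ Esperanza ∩ Arjun: ∅.
There is no time when everyone is free.

none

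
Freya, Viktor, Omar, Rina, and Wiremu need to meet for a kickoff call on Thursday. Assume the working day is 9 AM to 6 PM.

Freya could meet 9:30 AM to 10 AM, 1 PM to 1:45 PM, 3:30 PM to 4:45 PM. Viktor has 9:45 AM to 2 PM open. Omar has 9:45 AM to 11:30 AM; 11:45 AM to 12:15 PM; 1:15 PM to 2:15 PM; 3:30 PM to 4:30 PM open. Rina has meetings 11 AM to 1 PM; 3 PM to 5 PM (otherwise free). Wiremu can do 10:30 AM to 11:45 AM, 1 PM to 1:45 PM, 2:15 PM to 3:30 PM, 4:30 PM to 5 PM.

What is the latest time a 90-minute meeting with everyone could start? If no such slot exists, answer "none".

none

Freya free: 09:30-10:00, 13:00-13:45, 15:30-16:45.
Viktor free: 09:45-14:00.
Omar free: 09:45-11:30, 11:45-12:15, 13:15-14:15, 15:30-16:30.
Rina free: 09:00-11:00, 13:00-15:00, 17:00-18:00 (invert busy blocks within the working day).
Wiremu free: 10:30-11:45, 13:00-13:45, 14:15-15:30, 16:30-17:00.
Freya ∩ Viktor: 09:45-10:00, 13:00-13:45.
Freya ∩ Viktor ∩ Omar: 09:45-10:00, 13:15-13:45.
Freya ∩ Viktor ∩ Omar ∩ Rina: 09:45-10:00, 13:15-13:45.
Freya ∩ Viktor ∩ Omar ∩ Rina ∩ Wiremu: 13:15-13:45.
No common window is at least 90 minutes long.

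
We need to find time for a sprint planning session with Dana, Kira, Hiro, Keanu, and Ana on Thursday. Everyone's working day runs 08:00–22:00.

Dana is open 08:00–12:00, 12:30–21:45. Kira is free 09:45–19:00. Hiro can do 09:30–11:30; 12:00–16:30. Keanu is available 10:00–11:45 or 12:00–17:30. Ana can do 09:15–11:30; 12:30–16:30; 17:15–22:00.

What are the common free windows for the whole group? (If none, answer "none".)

Dana ∩ Kira: 09:45-12:00, 12:30-19:00.
Dana ∩ Kira ∩ Hiro: 09:45-11:30, 12:30-16:30.
Dana ∩ Kira ∩ Hiro ∩ Keanu: 10:00-11:30, 12:30-16:30.
Dana ∩ Kira ∩ Hiro ∩ Keanu ∩ Ana: 10:00-11:30, 12:30-16:30.
So the common availability across everyone is 10:00-11:30, 12:30-16:30.

10:00-11:30, 12:30-16:30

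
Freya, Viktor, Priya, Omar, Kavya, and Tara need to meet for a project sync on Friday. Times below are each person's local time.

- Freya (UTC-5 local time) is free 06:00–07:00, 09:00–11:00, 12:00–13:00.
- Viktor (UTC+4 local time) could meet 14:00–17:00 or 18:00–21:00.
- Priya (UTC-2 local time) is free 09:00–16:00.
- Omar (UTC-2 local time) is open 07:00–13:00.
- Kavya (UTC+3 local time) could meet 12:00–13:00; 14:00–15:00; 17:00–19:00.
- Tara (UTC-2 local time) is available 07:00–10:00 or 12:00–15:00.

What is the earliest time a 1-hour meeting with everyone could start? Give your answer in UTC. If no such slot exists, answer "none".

Freya in UTC: 11:00-12:00, 14:00-16:00, 17:00-18:00 (add 5h to convert from UTC-5).
Viktor in UTC: 10:00-13:00, 14:00-17:00 (subtract 4h to convert from UTC+4).
Priya in UTC: 11:00-18:00 (add 2h to convert from UTC-2).
Omar in UTC: 09:00-15:00 (add 2h to convert from UTC-2).
Kavya in UTC: 09:00-10:00, 11:00-12:00, 14:00-16:00 (subtract 3h to convert from UTC+3).
Tara in UTC: 09:00-12:00, 14:00-17:00 (add 2h to convert from UTC-2).
Freya ∩ Viktor: 11:00-12:00, 14:00-16:00.
Freya ∩ Viktor ∩ Priya: 11:00-12:00, 14:00-16:00.
Freya ∩ Viktor ∩ Priya ∩ Omar: 11:00-12:00, 14:00-15:00.
Freya ∩ Viktor ∩ Priya ∩ Omar ∩ Kavya: 11:00-12:00, 14:00-15:00.
Freya ∩ Viktor ∩ Priya ∩ Omar ∩ Kavya ∩ Tara: 11:00-12:00, 14:00-15:00.
Those are the intersection windows.
The first common window of at least 60 minutes is 11:00-12:00, so the earliest start is 11:00.

11:00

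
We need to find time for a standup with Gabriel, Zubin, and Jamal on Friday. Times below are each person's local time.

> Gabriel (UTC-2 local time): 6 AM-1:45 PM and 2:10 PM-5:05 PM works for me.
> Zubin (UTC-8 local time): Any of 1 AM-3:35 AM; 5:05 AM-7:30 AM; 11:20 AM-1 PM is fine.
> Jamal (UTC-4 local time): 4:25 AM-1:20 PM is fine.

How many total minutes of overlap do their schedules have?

300

Gabriel in UTC: 08:00-15:45, 16:10-19:05 (add 2h to convert from UTC-2).
Zubin in UTC: 09:00-11:35, 13:05-15:30, 19:20-21:00 (add 8h to convert from UTC-8).
Jamal in UTC: 08:25-17:20 (add 4h to convert from UTC-4).
Gabriel ∩ Zubin: 09:00-11:35, 13:05-15:30.
Gabriel ∩ Zubin ∩ Jamal: 09:00-11:35, 13:05-15:30.
Summing the common windows: 155 + 145 = 300 minutes.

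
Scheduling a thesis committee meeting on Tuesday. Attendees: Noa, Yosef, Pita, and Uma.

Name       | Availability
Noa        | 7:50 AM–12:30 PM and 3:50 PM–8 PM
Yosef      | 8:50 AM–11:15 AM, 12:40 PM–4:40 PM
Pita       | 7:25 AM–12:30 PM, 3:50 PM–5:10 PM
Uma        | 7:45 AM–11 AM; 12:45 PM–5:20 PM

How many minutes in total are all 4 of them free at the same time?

180

Noa ∩ Yosef: 08:50-11:15, 15:50-16:40.
Noa ∩ Yosef ∩ Pita: 08:50-11:15, 15:50-16:40.
Noa ∩ Yosef ∩ Pita ∩ Uma: 08:50-11:00, 15:50-16:40.
Summing the common windows: 130 + 50 = 180 minutes.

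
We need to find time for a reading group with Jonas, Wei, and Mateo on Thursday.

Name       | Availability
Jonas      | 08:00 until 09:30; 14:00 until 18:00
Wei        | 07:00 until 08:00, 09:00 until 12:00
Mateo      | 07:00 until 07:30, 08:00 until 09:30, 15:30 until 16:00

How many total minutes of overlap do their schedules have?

Jonas ∩ Wei: 09:00-09:30.
Jonas ∩ Wei ∩ Mateo: 09:00-09:30.
That's a single block of 30 minutes.

30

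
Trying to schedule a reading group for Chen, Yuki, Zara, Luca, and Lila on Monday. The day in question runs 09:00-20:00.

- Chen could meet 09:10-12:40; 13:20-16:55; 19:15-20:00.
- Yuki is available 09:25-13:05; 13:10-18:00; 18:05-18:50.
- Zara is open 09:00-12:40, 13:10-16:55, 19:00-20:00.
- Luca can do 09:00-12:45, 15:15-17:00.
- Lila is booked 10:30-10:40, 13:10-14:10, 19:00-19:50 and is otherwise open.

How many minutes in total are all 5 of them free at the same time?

285

Chen free: 09:10-12:40, 13:20-16:55, 19:15-20:00.
Yuki free: 09:25-13:05, 13:10-18:00, 18:05-18:50.
Zara free: 09:00-12:40, 13:10-16:55, 19:00-20:00.
Luca free: 09:00-12:45, 15:15-17:00.
Lila free: 09:00-10:30, 10:40-13:10, 14:10-19:00, 19:50-20:00 (invert busy blocks within the working day).
Chen ∩ Yuki: 09:25-12:40, 13:20-16:55.
Chen ∩ Yuki ∩ Zara: 09:25-12:40, 13:20-16:55.
Chen ∩ Yuki ∩ Zara ∩ Luca: 09:25-12:40, 15:15-16:55.
Chen ∩ Yuki ∩ Zara ∩ Luca ∩ Lila: 09:25-10:30, 10:40-12:40, 15:15-16:55.
Summing the common windows: 65 + 120 + 100 = 285 minutes.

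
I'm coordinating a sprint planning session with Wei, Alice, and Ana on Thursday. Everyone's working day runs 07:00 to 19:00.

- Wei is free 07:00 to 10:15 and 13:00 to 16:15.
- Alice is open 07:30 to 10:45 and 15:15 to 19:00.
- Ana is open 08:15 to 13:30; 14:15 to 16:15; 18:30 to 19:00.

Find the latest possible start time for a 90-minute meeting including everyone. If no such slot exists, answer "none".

Wei ∩ Alice: 07:30-10:15, 15:15-16:15.
Wei ∩ Alice ∩ Ana: 08:15-10:15, 15:15-16:15.
The last common window of at least 90 minutes is 08:15-10:15; a 90-minute meeting can start as late as 08:45 and still end by 10:15.

08:45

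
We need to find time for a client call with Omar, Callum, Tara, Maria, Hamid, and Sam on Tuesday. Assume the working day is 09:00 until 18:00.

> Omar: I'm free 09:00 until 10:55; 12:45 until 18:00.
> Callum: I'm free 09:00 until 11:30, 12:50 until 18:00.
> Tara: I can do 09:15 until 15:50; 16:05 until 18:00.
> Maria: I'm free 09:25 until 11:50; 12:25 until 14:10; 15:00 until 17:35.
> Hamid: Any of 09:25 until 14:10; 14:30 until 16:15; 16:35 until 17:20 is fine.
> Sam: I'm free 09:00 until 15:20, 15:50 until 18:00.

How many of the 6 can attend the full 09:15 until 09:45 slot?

4

Omar, Callum, Tara, and Sam can make the full 09:15-09:45 slot — that's 4.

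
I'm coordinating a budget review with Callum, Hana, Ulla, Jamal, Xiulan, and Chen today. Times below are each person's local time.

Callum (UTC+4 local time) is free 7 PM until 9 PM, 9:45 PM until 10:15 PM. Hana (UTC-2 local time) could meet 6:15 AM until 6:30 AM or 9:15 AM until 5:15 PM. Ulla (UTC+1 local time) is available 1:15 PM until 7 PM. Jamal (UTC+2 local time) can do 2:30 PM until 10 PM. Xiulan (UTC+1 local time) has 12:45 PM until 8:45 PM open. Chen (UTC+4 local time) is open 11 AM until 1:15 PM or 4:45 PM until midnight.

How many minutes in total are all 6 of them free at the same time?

135

Callum in UTC: 15:00-17:00, 17:45-18:15 (subtract 4h to convert from UTC+4).
Hana in UTC: 08:15-08:30, 11:15-19:15 (add 2h to convert from UTC-2).
Ulla in UTC: 12:15-18:00 (subtract 1h to convert from UTC+1).
Jamal in UTC: 12:30-20:00 (subtract 2h to convert from UTC+2).
Xiulan in UTC: 11:45-19:45 (subtract 1h to convert from UTC+1).
Chen in UTC: 07:00-09:15, 12:45-20:00 (subtract 4h to convert from UTC+4).
Callum ∩ Hana: 15:00-17:00, 17:45-18:15.
Callum ∩ Hana ∩ Ulla: 15:00-17:00, 17:45-18:00.
Callum ∩ Hana ∩ Ulla ∩ Jamal: 15:00-17:00, 17:45-18:00.
Callum ∩ Hana ∩ Ulla ∩ Jamal ∩ Xiulan: 15:00-17:00, 17:45-18:00.
Callum ∩ Hana ∩ Ulla ∩ Jamal ∩ Xiulan ∩ Chen: 15:00-17:00, 17:45-18:00.
Those are the intersection windows.
Summing the common windows: 120 + 15 = 135 minutes.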